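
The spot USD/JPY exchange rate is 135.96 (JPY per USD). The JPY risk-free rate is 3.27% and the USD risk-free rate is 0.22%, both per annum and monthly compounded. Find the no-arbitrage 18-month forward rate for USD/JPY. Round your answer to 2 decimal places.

142.32

By covered interest parity, F = S · (1+r_JPY/12)^(12T) / (1+r_USD/12)^(12T)
= 135.96 × 1.050203 / 1.003305 = 135.96 × 1.046744
F = 142.32 JPY per USD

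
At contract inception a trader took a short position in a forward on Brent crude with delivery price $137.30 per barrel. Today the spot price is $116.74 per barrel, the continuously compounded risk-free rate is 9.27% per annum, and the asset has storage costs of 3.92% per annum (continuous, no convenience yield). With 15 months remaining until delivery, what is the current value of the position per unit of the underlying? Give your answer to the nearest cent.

-$0.33 per barrel

Current fair forward for the remaining 15 months: F = S·e^((r + u)·T), (r + u) = 0.0927 + 0.0392 = 0.1319
F = 116.74 · e^(0.1319 × 15/12) = 116.74 × 1.179246 = 137.6652
Value of long forward = (F − K)·e^(−rT) = (137.6652 − 137.30) · e^(−0.0927·15/12)
= 0.3652 × 0.890587 = 0.33
Short position value = −(long value) = -$0.33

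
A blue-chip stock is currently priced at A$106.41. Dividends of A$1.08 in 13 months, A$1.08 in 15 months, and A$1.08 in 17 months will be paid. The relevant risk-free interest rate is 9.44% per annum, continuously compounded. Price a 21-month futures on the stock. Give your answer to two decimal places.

A$122.13

PV(dividends) I = 1.08·e^(−0.0944·13/12) + 1.08·e^(−0.0944·15/12) + 1.08·e^(−0.0944·17/12)
I = 0.9750 + 0.9598 + 0.9448 = 2.8796
F = (S − I)·e^(rT) = (106.41 − 2.8796) · e^(0.0944·21/12)
= 103.5304 · e^0.165200 = 103.5304 × 1.179629 = A$122.13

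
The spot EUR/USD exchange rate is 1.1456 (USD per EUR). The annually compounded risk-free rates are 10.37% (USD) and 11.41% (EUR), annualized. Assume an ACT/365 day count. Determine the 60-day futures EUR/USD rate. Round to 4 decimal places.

By covered interest parity, F = S · (1+r_USD)^T / (1+r_EUR)^T
= 1.1456 × 1.016352 / 1.017920 = 1.1456 × 0.998460
F = 1.1438 USD per EUR

1.1438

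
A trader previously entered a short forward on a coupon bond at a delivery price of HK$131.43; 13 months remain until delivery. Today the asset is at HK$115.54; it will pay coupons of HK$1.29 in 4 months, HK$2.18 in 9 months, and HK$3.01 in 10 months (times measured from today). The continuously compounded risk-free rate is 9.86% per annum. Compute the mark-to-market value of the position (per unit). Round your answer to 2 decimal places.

HK$8.62

PV(remaining coupons) I = 1.29·e^(−0.0986·4/12) + 2.18·e^(−0.0986·9/12) + 3.01·e^(−0.0986·10/12) = 6.0455
Current forward F = (S − I)·e^(rT) = (115.54 − 6.0455)·e^(0.0986·13/12) = 109.4945 × 1.112730 = 121.8378
Value (long) = (F − K)·e^(−rT) = (121.8378 − 131.43) × 0.898690 = -8.6204
Short position value = −(long value) = HK$8.62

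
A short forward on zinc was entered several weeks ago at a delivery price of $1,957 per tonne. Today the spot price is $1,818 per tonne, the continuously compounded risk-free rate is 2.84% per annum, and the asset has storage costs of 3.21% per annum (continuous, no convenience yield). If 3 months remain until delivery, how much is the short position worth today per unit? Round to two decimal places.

Current fair forward for the remaining 3 months: F = S·e^((r + u)·T), (r + u) = 0.0284 + 0.0321 = 0.0605
F = 1818 · e^(0.0605 × 3/12) = 1818 × 1.01523996 = 1845.7062
Value of long forward = (F − K)·e^(−rT) = (1845.7062 − 1957) · e^(−0.0284·3/12)
= -111.2938 × 0.99292515 = -110.51
Short position value = −(long value) = $110.51

$110.51 per tonne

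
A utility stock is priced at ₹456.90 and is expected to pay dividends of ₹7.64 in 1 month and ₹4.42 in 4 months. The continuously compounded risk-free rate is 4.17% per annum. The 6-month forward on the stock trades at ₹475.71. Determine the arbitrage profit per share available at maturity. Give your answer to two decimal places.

₹21.41 per share

PV(dividends) I = 7.64·e^(−0.0417·1/12) + 4.42·e^(−0.0417·4/12) = 11.9725
Fair forward F* = (S − I)·e^(rT) = (456.90 − 11.9725)·e^0.020850 = 444.9275 × 1.021069 = 454.3017
Market ₹475.71 > fair 454.3017: forward overpriced → cash-and-carry (borrow at r, buy the stock and collect the dividends, short the forward).
Profit at T = |F_mkt − F*| = |475.71 − 454.3017| = ₹21.41 per share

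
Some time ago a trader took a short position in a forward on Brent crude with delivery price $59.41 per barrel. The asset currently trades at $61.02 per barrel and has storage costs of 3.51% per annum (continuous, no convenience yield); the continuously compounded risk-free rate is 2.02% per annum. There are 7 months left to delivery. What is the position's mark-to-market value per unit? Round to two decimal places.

-$3.57 per barrel

Current fair forward for the remaining 7 months: F = S·e^((r + u)·T), (r + u) = 0.0202 + 0.0351 = 0.0553
F = 61.02 · e^(0.0553 × 7/12) = 61.02 × 1.032784 = 63.0205
Value of long forward = (F − K)·e^(−rT) = (63.0205 − 59.41) · e^(−0.0202·7/12)
= 3.6105 × 0.988286 = 3.57
Short position value = −(long value) = -$3.57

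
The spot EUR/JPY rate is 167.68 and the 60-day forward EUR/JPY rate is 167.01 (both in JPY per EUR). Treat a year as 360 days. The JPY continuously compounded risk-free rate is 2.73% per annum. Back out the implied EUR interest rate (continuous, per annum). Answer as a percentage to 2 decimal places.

5.13%

F = S·e^((r_JPY − r_EUR)T) ⇒ r_EUR = r_JPY − ln(F/S)/T
ln(167.01/167.68) = -0.004004; /(60/360) = -0.024024
r_EUR = 0.0273 + 0.024024 = 0.051324
r_EUR = 5.13%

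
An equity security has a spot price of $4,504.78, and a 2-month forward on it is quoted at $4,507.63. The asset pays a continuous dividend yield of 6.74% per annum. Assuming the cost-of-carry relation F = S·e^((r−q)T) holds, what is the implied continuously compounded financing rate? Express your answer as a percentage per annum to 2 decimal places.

From F = S·e^((r−q)T): (r − q) = ln(F/S)/T
ln(4507.63/4504.78) = ln(1.000633) = 0.000633
(r − q) = 0.000633 / (2/12) = 0.003798
r = ln(F/S)/T + q = 0.003798 + 0.0674 = 0.071198
r = 7.12%

7.12%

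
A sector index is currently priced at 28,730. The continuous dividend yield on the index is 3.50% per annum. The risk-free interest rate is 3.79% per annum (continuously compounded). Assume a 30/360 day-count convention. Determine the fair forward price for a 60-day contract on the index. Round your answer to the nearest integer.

28,744

F = S·e^((r − q)T) = 28730 · e^((0.0379 − 0.0350) × 60/360)
= 28730 · e^0.000483 = 28730 × 1.000483
F = 28,744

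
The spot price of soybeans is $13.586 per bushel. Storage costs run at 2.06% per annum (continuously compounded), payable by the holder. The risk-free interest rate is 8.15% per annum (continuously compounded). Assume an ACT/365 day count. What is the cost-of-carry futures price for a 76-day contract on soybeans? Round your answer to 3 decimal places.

Net carry = r + u − y = 0.0815 + 0.0206 − 0.0000 = 0.1021
F = S·e^((r+u−y)T) = 13.586 · e^(0.1021 × 76/365) = 13.586 · e^0.021259
= 13.586 × 1.021487 = $13.878 per bushel

$13.878 per bushel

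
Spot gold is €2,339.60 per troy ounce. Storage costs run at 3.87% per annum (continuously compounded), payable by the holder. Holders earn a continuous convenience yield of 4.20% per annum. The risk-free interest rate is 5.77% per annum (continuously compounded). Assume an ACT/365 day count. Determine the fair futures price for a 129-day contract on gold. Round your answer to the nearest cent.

€2,385.02 per troy ounce

Net carry = r + u − y = 0.0577 + 0.0387 − 0.0420 = 0.0544
F = S·e^((r+u−y)T) = 2339.60 · e^(0.0544 × 129/365) = 2339.60 · e^0.01922630
= 2339.60 × 1.01941232 = €2,385.02 per troy ounce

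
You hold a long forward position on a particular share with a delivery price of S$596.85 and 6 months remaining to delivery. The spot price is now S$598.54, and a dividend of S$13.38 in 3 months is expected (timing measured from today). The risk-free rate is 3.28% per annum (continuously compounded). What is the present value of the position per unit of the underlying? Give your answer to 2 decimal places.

-S$1.87

PV(remaining dividends) I = 13.38·e^(−0.0328·3/12) = 13.2707
Current forward F = (S − I)·e^(rT) = (598.54 − 13.2707)·e^(0.0328·6/12) = 585.2693 × 1.016535 = 594.9467
Value (long) = (F − K)·e^(−rT) = (594.9467 − 596.85) × 0.983734 = -1.8723
Value = -S$1.87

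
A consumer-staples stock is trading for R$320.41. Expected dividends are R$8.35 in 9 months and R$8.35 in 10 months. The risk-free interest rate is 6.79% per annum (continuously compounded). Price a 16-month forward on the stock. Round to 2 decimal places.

R$333.45

PV(dividends) I = 8.35·e^(−0.0679·9/12) + 8.35·e^(−0.0679·10/12)
I = 7.9354 + 7.8906 = 15.8260
F = (S − I)·e^(rT) = (320.41 − 15.8260) · e^(0.0679·16/12)
= 304.5840 · e^0.090533 = 304.5840 × 1.094758 = R$333.45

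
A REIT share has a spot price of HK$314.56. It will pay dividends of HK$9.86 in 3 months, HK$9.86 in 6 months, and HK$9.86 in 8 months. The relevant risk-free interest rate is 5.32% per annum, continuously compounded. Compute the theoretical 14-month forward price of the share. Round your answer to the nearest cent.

PV(dividends) I = 9.86·e^(−0.0532·3/12) + 9.86·e^(−0.0532·6/12) + 9.86·e^(−0.0532·8/12)
I = 9.7297 + 9.6012 + 9.5164 = 28.8473
F = (S − I)·e^(rT) = (314.56 − 28.8473) · e^(0.0532·14/12)
= 285.7127 · e^0.062067 = 285.7127 × 1.064034 = HK$304.01

HK$304.01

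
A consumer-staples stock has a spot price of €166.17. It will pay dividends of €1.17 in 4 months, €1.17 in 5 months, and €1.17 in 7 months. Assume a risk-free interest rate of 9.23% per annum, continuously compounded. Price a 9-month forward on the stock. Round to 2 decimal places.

PV(dividends) I = 1.17·e^(−0.0923·4/12) + 1.17·e^(−0.0923·5/12) + 1.17·e^(−0.0923·7/12)
I = 1.1346 + 1.1259 + 1.1087 = 3.3692
F = (S − I)·e^(rT) = (166.17 − 3.3692) · e^(0.0923·9/12)
= 162.8008 · e^0.069225 = 162.8008 × 1.071677 = €174.47

€174.47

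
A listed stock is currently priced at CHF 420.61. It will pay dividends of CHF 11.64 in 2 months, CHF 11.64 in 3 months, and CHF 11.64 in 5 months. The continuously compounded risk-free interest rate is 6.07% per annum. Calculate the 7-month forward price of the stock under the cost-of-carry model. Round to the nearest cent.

PV(dividends) I = 11.64·e^(−0.0607·2/12) + 11.64·e^(−0.0607·3/12) + 11.64·e^(−0.0607·5/12)
I = 11.5228 + 11.4647 + 11.3493 = 34.3368
F = (S − I)·e^(rT) = (420.61 − 34.3368) · e^(0.0607·7/12)
= 386.2732 · e^0.035408 = 386.2732 × 1.036042 = CHF 400.20

CHF 400.20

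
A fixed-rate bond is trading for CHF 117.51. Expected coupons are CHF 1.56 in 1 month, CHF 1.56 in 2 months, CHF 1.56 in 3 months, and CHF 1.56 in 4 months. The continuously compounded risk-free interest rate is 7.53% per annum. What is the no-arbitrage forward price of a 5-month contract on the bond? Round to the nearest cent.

PV(coupons) I = 1.56·e^(−0.0753·1/12) + 1.56·e^(−0.0753·2/12) + 1.56·e^(−0.0753·3/12) + 1.56·e^(−0.0753·4/12)
I = 1.5502 + 1.5405 + 1.5309 + 1.5213 = 6.1429
F = (S − I)·e^(rT) = (117.51 − 6.1429) · e^(0.0753·5/12)
= 111.3671 · e^0.031375 = 111.3671 × 1.031872 = CHF 114.92

CHF 114.92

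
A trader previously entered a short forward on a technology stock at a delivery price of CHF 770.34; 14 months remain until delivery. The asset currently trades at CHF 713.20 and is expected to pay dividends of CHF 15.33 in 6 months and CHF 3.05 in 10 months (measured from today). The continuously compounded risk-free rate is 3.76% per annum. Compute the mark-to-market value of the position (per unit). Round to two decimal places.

PV(remaining dividends) I = 15.33·e^(−0.0376·6/12) + 3.05·e^(−0.0376·10/12) = 18.0004
Current forward F = (S − I)·e^(rT) = (713.20 − 18.0004)·e^(0.0376·14/12) = 695.1996 × 1.044843 = 726.3744
Value (long) = (F − K)·e^(−rT) = (726.3744 − 770.34) × 0.957082 = -42.0787
Short position value = −(long value) = CHF 42.08

CHF 42.08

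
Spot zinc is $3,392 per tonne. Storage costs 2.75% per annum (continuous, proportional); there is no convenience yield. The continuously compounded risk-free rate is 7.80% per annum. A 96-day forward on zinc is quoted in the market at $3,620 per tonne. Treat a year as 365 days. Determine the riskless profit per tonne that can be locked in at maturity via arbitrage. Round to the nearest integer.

$133 per tonne

Fair forward: F* = S·e^(carry·T), with carry = (r + u) = 0.0780 + 0.0275 = 0.1055
F* = 3392 · e^(0.1055 × 96/365) = 3392 · e^0.027748 = 3392 × 1.028137 = $3487.4407
Market $3620 > fair $3487.4407: forward overpriced → cash-and-carry (buy spot, short the forward).
At maturity, profit = |F_mkt − F*| = |3620 − 3487.4407| = $133 per tonne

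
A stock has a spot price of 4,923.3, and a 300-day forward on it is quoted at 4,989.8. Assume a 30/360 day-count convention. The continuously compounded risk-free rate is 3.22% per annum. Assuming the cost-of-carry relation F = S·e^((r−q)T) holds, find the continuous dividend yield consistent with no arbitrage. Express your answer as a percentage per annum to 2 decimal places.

1.61%

From F = S·e^((r−q)T): (r − q) = ln(F/S)/T
ln(4989.8/4923.3) = ln(1.013507) = 0.013417
(r − q) = 0.013417 / (300/360) = 0.016100
q = r − ln(F/S)/T = 0.0322 − 0.016100 = 0.016100
q = 1.61%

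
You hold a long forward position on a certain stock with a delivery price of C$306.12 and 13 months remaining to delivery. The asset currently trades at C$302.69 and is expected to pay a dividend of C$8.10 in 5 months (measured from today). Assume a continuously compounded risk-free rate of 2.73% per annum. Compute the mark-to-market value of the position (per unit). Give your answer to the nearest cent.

-C$2.52

PV(remaining dividends) I = 8.10·e^(−0.0273·5/12) = 8.0084
Current forward F = (S − I)·e^(rT) = (302.69 − 8.0084)·e^(0.0273·13/12) = 294.6816 × 1.030017 = 303.5271
Value (long) = (F − K)·e^(−rT) = (303.5271 − 306.12) × 0.970858 = -2.5173
Value = -C$2.52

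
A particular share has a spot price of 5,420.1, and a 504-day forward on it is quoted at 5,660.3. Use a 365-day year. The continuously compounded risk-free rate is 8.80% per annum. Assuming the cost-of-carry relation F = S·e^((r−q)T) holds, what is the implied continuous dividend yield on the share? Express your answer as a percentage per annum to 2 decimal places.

5.66%

From F = S·e^((r−q)T): (r − q) = ln(F/S)/T
ln(5660.3/5420.1) = ln(1.044317) = 0.043363
(r − q) = 0.043363 / (504/365) = 0.031404
q = r − ln(F/S)/T = 0.0880 − 0.031404 = 0.056596
q = 5.66%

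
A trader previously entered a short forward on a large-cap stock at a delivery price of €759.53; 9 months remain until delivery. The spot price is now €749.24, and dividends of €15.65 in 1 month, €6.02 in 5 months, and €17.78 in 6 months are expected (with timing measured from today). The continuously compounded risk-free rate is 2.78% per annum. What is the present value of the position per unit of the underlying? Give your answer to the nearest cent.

€33.72

PV(remaining dividends) I = 15.65·e^(−0.0278·1/12) + 6.02·e^(−0.0278·5/12) + 17.78·e^(−0.0278·6/12) = 39.0990
Current forward F = (S − I)·e^(rT) = (749.24 − 39.0990)·e^(0.0278·9/12) = 710.1410 × 1.021069 = 725.1030
Value (long) = (F − K)·e^(−rT) = (725.1030 − 759.53) × 0.979366 = -33.7166
Short position value = −(long value) = €33.72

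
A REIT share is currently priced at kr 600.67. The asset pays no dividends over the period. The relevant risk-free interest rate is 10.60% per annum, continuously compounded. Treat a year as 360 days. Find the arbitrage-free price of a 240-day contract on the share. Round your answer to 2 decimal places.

F = S·e^(rT) = 600.67 · e^(0.1060 × 240/360)
= 600.67 · e^0.070667 = 600.67 × 1.073224
F = kr 644.65

kr 644.65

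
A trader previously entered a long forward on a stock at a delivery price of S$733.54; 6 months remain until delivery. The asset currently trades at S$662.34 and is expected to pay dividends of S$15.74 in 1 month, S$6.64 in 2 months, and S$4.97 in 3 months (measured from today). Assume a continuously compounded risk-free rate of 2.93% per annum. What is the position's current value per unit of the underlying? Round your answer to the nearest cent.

-S$87.77

PV(remaining dividends) I = 15.74·e^(−0.0293·1/12) + 6.64·e^(−0.0293·2/12) + 4.97·e^(−0.0293·3/12) = 27.2430
Current forward F = (S − I)·e^(rT) = (662.34 − 27.2430)·e^(0.0293·6/12) = 635.0970 × 1.014758 = 644.4698
Value (long) = (F − K)·e^(−rT) = (644.4698 − 733.54) × 0.985457 = -87.7749
Value = -S$87.77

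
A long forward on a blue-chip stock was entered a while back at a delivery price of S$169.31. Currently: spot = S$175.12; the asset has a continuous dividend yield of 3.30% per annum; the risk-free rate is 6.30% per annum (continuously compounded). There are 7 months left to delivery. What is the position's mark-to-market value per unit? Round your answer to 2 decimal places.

S$8.58

Current fair forward for the remaining 7 months: F = S·e^((r − q)·T), (r − q) = 0.0630 − 0.0330 = 0.0300
F = 175.12 · e^(0.0300 × 7/12) = 175.12 × 1.017654 = 178.2116
Value of long forward = (F − K)·e^(−rT) = (178.2116 − 169.31) · e^(−0.0630·7/12)
= 8.9016 × 0.963917 = 8.58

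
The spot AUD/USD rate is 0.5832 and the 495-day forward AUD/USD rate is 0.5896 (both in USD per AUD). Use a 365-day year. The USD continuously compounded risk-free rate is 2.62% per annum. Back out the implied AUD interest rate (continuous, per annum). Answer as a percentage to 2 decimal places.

1.82%

F = S·e^((r_USD − r_AUD)T) ⇒ r_AUD = r_USD − ln(F/S)/T
ln(0.5896/0.5832) = 0.010914; /(495/365) = 0.008048
r_AUD = 0.0262 − 0.008048 = 0.018152
r_AUD = 1.82%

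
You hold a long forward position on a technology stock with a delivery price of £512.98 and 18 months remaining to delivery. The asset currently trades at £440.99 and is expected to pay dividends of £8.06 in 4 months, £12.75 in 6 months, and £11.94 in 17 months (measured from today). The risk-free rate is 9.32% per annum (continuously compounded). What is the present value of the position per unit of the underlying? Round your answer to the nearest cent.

-£35.51

PV(remaining dividends) I = 8.06·e^(−0.0932·4/12) + 12.75·e^(−0.0932·6/12) + 11.94·e^(−0.0932·17/12) = 30.4461
Current forward F = (S − I)·e^(rT) = (440.99 − 30.4461)·e^(0.0932·18/12) = 410.5439 × 1.150044 = 472.1435
Value (long) = (F − K)·e^(−rT) = (472.1435 − 512.98) × 0.869532 = -35.5086
Value = -£35.51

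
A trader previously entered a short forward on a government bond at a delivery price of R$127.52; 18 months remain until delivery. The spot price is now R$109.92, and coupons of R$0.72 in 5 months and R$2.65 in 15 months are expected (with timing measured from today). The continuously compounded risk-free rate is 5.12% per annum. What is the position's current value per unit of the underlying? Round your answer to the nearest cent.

R$11.36

PV(remaining coupons) I = 0.72·e^(−0.0512·5/12) + 2.65·e^(−0.0512·15/12) = 3.1905
Current forward F = (S − I)·e^(rT) = (109.92 − 3.1905)·e^(0.0512·18/12) = 106.7295 × 1.079826 = 115.2493
Value (long) = (F − K)·e^(−rT) = (115.2493 − 127.52) × 0.926075 = -11.3636
Short position value = −(long value) = R$11.36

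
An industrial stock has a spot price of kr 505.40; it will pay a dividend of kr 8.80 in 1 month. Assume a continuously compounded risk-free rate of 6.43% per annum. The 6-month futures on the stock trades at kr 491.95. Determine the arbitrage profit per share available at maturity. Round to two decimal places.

PV(dividends) I = 8.80·e^(−0.0643·1/12) = 8.7530
Fair futures F* = (S − I)·e^(rT) = (505.40 − 8.7530)·e^0.032150 = 496.6470 × 1.032672 = 512.8735
Market kr 491.95 < fair 512.8735: forward underpriced → reverse cash-and-carry (short the stock, invest proceeds at r, pay the dividends, go long the forward).
Profit at T = |F_mkt − F*| = |491.95 − 512.8735| = kr 20.92 per share

kr 20.92 per share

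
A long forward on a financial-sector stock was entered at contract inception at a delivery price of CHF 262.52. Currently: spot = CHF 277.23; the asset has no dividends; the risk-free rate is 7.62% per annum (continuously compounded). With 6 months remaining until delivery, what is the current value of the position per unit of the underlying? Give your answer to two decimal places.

CHF 24.52

Current fair forward for the remaining 6 months: F = S·e^(r·T), r = 0.0762
F = 277.23 · e^(0.0762 × 6/12) = 277.23 × 1.038835 = 287.9962
Value of long forward = (F − K)·e^(−rT) = (287.9962 − 262.52) · e^(−0.0762·6/12)
= 25.4762 × 0.962617 = 24.52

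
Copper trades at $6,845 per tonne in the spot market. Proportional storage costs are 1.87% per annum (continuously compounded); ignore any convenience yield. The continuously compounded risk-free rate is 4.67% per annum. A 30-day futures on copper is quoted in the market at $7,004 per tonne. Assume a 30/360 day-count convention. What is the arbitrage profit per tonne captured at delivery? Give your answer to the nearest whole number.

Fair futures: F* = S·e^(carry·T), with carry = (r + u) = 0.0467 + 0.0187 = 0.0654
F* = 6845 · e^(0.0654 × 30/360) = 6845 · e^0.005450 = 6845 × 1.005465 = $6882.4079
Market $7004 > fair $6882.4079: forward overpriced → cash-and-carry (buy spot, short the forward).
At maturity, profit = |F_mkt − F*| = |7004 − 6882.4079| = $122 per tonne

$122 per tonne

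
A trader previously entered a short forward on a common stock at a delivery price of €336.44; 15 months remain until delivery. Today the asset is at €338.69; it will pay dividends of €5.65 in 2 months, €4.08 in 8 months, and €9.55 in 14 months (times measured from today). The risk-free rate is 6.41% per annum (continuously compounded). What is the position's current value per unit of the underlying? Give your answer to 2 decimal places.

PV(remaining dividends) I = 5.65·e^(−0.0641·2/12) + 4.08·e^(−0.0641·8/12) + 9.55·e^(−0.0641·14/12) = 18.3612
Current forward F = (S − I)·e^(rT) = (338.69 − 18.3612)·e^(0.0641·15/12) = 320.3288 × 1.083422 = 347.0513
Value (long) = (F − K)·e^(−rT) = (347.0513 − 336.44) × 0.923001 = 9.7942
Short position value = −(long value) = -€9.79

-€9.79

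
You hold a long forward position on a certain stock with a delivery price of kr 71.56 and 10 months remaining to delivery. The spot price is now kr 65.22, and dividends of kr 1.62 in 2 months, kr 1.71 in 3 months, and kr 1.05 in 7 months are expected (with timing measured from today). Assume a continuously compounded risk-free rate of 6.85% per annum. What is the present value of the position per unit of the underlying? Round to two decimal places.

PV(remaining dividends) I = 1.62·e^(−0.0685·2/12) + 1.71·e^(−0.0685·3/12) + 1.05·e^(−0.0685·7/12) = 4.2914
Current forward F = (S − I)·e^(rT) = (65.22 − 4.2914)·e^(0.0685·10/12) = 60.9286 × 1.058744 = 64.5078
Value (long) = (F − K)·e^(−rT) = (64.5078 − 71.56) × 0.944515 = -6.6609
Value = -kr 6.66

-kr 6.66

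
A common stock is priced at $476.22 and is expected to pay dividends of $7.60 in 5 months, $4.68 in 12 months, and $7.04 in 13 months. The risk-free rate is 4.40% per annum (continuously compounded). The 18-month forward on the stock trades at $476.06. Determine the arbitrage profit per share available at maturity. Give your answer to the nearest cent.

$12.73 per share

PV(dividends) I = 7.60·e^(−0.0440·5/12) + 4.68·e^(−0.0440·12/12) + 7.04·e^(−0.0440·13/12) = 18.6528
Fair forward F* = (S − I)·e^(rT) = (476.22 − 18.6528)·e^0.066000 = 457.5672 × 1.068227 = 488.7856
Market $476.06 < fair 488.7856: forward underpriced → reverse cash-and-carry (short the stock, invest proceeds at r, pay the dividends, go long the forward).
Profit at T = |F_mkt − F*| = |476.06 − 488.7856| = $12.73 per share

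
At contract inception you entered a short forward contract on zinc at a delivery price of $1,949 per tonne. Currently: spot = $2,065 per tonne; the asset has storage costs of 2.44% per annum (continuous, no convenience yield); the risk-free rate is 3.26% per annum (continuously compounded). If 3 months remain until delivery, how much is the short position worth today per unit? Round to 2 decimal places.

Current fair forward for the remaining 3 months: F = S·e^((r + u)·T), (r + u) = 0.0326 + 0.0244 = 0.0570
F = 2065 · e^(0.0570 × 3/12) = 2065 × 1.01435202 = 2094.6369
Value of long forward = (F − K)·e^(−rT) = (2094.6369 − 1949) · e^(−0.0326·3/12)
= 145.6369 × 0.99188312 = 144.45
Short position value = −(long value) = -$144.45

-$144.45 per tonne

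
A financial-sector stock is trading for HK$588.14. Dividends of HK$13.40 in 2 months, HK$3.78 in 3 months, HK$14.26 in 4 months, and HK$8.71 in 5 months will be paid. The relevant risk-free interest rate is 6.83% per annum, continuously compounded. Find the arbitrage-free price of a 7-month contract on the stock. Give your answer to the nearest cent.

HK$571.08

PV(dividends) I = 13.40·e^(−0.0683·2/12) + 3.78·e^(−0.0683·3/12) + 14.26·e^(−0.0683·4/12) + 8.71·e^(−0.0683·5/12)
I = 13.2483 + 3.7160 + 13.9390 + 8.4656 = 39.3689
F = (S − I)·e^(rT) = (588.14 − 39.3689) · e^(0.0683·7/12)
= 548.7711 · e^0.039842 = 548.7711 × 1.040646 = HK$571.08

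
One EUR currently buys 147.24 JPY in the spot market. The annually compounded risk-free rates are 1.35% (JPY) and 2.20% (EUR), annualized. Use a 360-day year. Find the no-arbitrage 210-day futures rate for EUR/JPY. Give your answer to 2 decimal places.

By covered interest parity, F = S · (1+r_JPY)^T / (1+r_EUR)^T
= 147.24 × 1.007853 / 1.012775 = 147.24 × 0.995140
F = 146.52 JPY per EUR

146.52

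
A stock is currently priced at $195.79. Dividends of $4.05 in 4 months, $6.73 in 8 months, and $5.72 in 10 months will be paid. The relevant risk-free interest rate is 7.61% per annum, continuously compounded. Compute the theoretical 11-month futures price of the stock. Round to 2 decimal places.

$193.09

PV(dividends) I = 4.05·e^(−0.0761·4/12) + 6.73·e^(−0.0761·8/12) + 5.72·e^(−0.0761·10/12)
I = 3.9486 + 6.3971 + 5.3685 = 15.7142
F = (S − I)·e^(rT) = (195.79 − 15.7142) · e^(0.0761·11/12)
= 180.0758 · e^0.069758 = 180.0758 × 1.072249 = $193.09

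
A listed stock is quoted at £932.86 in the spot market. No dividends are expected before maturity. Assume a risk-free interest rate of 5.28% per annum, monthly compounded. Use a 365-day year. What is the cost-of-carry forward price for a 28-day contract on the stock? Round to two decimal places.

F = S · (1+r/12)^(12T)
= 932.86 × 1.004050
F = £936.64

£936.64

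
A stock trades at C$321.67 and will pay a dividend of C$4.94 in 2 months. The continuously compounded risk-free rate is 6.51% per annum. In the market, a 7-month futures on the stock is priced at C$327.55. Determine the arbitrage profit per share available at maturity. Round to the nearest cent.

PV(dividends) I = 4.94·e^(−0.0651·2/12) = 4.8867
Fair futures F* = (S − I)·e^(rT) = (321.67 − 4.8867)·e^0.037975 = 316.7833 × 1.038705 = 329.0444
Market C$327.55 < fair 329.0444: forward underpriced → reverse cash-and-carry (short the stock, invest proceeds at r, pay the dividends, go long the forward).
Profit at T = |F_mkt − F*| = |327.55 − 329.0444| = C$1.49 per share

C$1.49 per share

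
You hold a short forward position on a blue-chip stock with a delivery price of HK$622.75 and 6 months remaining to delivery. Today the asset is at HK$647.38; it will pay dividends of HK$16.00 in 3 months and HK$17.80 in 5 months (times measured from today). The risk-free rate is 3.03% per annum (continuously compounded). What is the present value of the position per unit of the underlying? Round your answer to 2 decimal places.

-HK$0.54

PV(remaining dividends) I = 16.00·e^(−0.0303·3/12) + 17.80·e^(−0.0303·5/12) = 33.4559
Current forward F = (S − I)·e^(rT) = (647.38 − 33.4559)·e^(0.0303·6/12) = 613.9241 × 1.015265 = 623.2957
Value (long) = (F − K)·e^(−rT) = (623.2957 − 622.75) × 0.984964 = 0.5375
Short position value = −(long value) = -HK$0.54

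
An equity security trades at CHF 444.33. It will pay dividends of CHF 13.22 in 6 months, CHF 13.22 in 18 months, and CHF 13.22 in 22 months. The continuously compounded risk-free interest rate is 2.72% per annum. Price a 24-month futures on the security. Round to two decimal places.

CHF 428.72

PV(dividends) I = 13.22·e^(−0.0272·6/12) + 13.22·e^(−0.0272·18/12) + 13.22·e^(−0.0272·22/12)
I = 13.0414 + 12.6915 + 12.5769 = 38.3098
F = (S − I)·e^(rT) = (444.33 − 38.3098) · e^(0.0272·24/12)
= 406.0202 · e^0.054400 = 406.0202 × 1.055907 = CHF 428.72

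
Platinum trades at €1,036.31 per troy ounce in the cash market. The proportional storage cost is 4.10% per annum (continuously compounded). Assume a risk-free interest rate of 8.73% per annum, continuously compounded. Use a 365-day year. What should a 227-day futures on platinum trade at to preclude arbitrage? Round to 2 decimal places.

€1,122.39 per troy ounce

Net carry = r + u − y = 0.0873 + 0.0410 − 0.0000 = 0.1283
F = S·e^((r+u−y)T) = 1036.31 · e^(0.1283 × 227/365) = 1036.31 · e^0.07979205
= 1036.31 × 1.08306182 = €1,122.39 per troy ounce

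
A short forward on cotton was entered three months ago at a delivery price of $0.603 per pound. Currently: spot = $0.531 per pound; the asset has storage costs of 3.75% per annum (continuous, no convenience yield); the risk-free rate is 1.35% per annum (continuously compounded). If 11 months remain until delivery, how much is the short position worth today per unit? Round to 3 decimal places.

Current fair forward for the remaining 11 months: F = S·e^((r + u)·T), (r + u) = 0.0135 + 0.0375 = 0.0510
F = 0.531 · e^(0.0510 × 11/12) = 0.531 × 1.047860 = 0.5564
Value of long forward = (F − K)·e^(−rT) = (0.5564 − 0.603) · e^(−0.0135·11/12)
= -0.0466 × 0.987701 = -0.046
Short position value = −(long value) = $0.046

$0.046 per pound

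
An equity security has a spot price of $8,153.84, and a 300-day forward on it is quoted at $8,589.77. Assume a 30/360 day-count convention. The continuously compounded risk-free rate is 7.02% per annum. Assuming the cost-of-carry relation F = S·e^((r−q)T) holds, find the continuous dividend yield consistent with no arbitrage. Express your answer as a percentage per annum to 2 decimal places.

From F = S·e^((r−q)T): (r − q) = ln(F/S)/T
ln(8589.77/8153.84) = ln(1.053463) = 0.052083
(r − q) = 0.052083 / (300/360) = 0.062500
q = r − ln(F/S)/T = 0.0702 − 0.062500 = 0.007700
q = 0.77%

0.77%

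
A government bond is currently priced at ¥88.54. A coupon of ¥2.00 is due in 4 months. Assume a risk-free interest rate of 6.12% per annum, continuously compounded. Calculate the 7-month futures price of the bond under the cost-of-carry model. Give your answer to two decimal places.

PV(coupons) I = 2.00·e^(−0.0612·4/12)
I = 1.9596
F = (S − I)·e^(rT) = (88.54 − 1.9596) · e^(0.0612·7/12)
= 86.5804 · e^0.035700 = 86.5804 × 1.036345 = ¥89.73

¥89.73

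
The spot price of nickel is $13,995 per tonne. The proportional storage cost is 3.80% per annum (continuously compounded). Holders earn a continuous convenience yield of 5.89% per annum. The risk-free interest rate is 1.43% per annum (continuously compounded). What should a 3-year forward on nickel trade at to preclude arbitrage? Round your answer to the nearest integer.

$13,721 per tonne

Net carry = r + u − y = 0.0143 + 0.0380 − 0.0589 = -0.0066
F = S·e^((r+u−y)T) = 13995 · e^(-0.0066 × 3) = 13995 · e^-0.019800
= 13995 × 0.980395 = $13,721 per tonne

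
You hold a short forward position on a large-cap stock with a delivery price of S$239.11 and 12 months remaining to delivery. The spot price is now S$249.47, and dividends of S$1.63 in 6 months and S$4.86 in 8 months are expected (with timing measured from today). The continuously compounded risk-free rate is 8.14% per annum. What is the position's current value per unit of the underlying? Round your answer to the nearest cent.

PV(remaining dividends) I = 1.63·e^(−0.0814·6/12) + 4.86·e^(−0.0814·8/12) = 6.1683
Current forward F = (S − I)·e^(rT) = (249.47 − 6.1683)·e^(0.0814·12/12) = 243.3017 × 1.084805 = 263.9349
Value (long) = (F − K)·e^(−rT) = (263.9349 − 239.11) × 0.921825 = 22.8842
Short position value = −(long value) = -S$22.88

-S$22.88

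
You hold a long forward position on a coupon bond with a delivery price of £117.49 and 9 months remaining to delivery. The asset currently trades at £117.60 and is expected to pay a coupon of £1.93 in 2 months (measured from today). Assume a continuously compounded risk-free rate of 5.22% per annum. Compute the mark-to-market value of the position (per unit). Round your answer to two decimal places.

PV(remaining coupons) I = 1.93·e^(−0.0522·2/12) = 1.9133
Current forward F = (S − I)·e^(rT) = (117.60 − 1.9133)·e^(0.0522·9/12) = 115.6867 × 1.039926 = 120.3056
Value (long) = (F − K)·e^(−rT) = (120.3056 − 117.49) × 0.961606 = 2.7075
Value = £2.71

£2.71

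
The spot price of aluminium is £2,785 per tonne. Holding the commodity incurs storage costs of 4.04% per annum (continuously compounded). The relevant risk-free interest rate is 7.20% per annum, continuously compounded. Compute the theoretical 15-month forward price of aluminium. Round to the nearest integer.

£3,205 per tonne

Net carry = r + u − y = 0.0720 + 0.0404 − 0.0000 = 0.1124
F = S·e^((r+u−y)T) = 2785 · e^(0.1124 × 15/12) = 2785 · e^0.140500
= 2785 × 1.150849 = £3,205 per tonne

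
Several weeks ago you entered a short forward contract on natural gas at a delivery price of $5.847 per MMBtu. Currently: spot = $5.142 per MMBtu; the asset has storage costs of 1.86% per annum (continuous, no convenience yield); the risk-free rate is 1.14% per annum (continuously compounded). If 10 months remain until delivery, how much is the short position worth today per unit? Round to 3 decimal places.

Current fair forward for the remaining 10 months: F = S·e^((r + u)·T), (r + u) = 0.0114 + 0.0186 = 0.0300
F = 5.142 · e^(0.0300 × 10/12) = 5.142 × 1.025315 = 5.2722
Value of long forward = (F − K)·e^(−rT) = (5.2722 − 5.847) · e^(−0.0114·10/12)
= -0.5748 × 0.990545 = -0.569
Short position value = −(long value) = $0.569

$0.569 per MMBtu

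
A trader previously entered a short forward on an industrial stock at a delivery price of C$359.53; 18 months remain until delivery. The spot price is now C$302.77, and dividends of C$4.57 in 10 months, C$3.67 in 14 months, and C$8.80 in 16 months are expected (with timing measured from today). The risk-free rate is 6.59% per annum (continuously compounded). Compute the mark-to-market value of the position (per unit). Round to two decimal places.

C$38.70

PV(remaining dividends) I = 4.57·e^(−0.0659·10/12) + 3.67·e^(−0.0659·14/12) + 8.80·e^(−0.0659·16/12) = 15.7840
Current forward F = (S − I)·e^(rT) = (302.77 − 15.7840)·e^(0.0659·18/12) = 286.9860 × 1.103901 = 316.8041
Value (long) = (F − K)·e^(−rT) = (316.8041 − 359.53) × 0.905879 = -38.7045
Short position value = −(long value) = C$38.70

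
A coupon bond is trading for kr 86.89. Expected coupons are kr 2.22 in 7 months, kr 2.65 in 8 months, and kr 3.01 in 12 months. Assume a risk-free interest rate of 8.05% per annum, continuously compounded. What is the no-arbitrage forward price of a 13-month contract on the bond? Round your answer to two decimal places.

kr 86.73

PV(coupons) I = 2.22·e^(−0.0805·7/12) + 2.65·e^(−0.0805·8/12) + 3.01·e^(−0.0805·12/12)
I = 2.1182 + 2.5115 + 2.7772 = 7.4069
F = (S − I)·e^(rT) = (86.89 − 7.4069) · e^(0.0805·13/12)
= 79.4831 · e^0.087208 = 79.4831 × 1.091124 = kr 86.73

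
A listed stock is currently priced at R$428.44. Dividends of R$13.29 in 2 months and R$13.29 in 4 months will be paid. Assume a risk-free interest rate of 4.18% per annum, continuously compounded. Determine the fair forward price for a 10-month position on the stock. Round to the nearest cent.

PV(dividends) I = 13.29·e^(−0.0418·2/12) + 13.29·e^(−0.0418·4/12)
I = 13.1977 + 13.1061 = 26.3038
F = (S − I)·e^(rT) = (428.44 − 26.3038) · e^(0.0418·10/12)
= 402.1362 · e^0.034833 = 402.1362 × 1.035447 = R$416.39

R$416.39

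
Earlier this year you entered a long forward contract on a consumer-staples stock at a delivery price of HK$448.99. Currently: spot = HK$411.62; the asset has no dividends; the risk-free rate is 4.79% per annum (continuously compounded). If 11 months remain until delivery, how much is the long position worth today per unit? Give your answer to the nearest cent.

Current fair forward for the remaining 11 months: F = S·e^(r·T), r = 0.0479
F = 411.62 · e^(0.0479 × 11/12) = 411.62 × 1.044887 = 430.0964
Value of long forward = (F − K)·e^(−rT) = (430.0964 − 448.99) · e^(−0.0479·11/12)
= -18.8936 × 0.957042 = -18.08

-HK$18.08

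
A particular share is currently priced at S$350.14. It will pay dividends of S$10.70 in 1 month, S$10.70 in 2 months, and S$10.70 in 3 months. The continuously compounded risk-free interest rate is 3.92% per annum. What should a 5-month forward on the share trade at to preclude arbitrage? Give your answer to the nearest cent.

PV(dividends) I = 10.70·e^(−0.0392·1/12) + 10.70·e^(−0.0392·2/12) + 10.70·e^(−0.0392·3/12)
I = 10.6651 + 10.6303 + 10.5957 = 31.8911
F = (S − I)·e^(rT) = (350.14 − 31.8911) · e^(0.0392·5/12)
= 318.2489 · e^0.016333 = 318.2489 × 1.016467 = S$323.49

S$323.49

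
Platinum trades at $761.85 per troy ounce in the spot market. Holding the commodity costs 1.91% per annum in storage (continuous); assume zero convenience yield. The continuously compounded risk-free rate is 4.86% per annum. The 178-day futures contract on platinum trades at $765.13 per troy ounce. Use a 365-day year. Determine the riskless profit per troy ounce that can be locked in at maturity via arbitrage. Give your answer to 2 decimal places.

$22.29 per troy ounce

Fair futures: F* = S·e^(carry·T), with carry = (r + u) = 0.0486 + 0.0191 = 0.0677
F* = 761.85 · e^(0.0677 × 178/365) = 761.85 · e^0.033015 = 761.85 × 1.033566 = $787.4223
Market $765.13 < fair $787.4223: forward underpriced → reverse cash-and-carry (short spot, go long the forward).
At maturity, profit = |F_mkt − F*| = |765.13 − 787.4223| = $22.29 per troy ounce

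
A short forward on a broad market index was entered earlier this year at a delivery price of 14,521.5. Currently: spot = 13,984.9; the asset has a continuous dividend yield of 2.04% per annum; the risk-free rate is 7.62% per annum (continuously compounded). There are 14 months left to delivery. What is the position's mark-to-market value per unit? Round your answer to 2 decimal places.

Current fair forward for the remaining 14 months: F = S·e^((r − q)·T), (r − q) = 0.0762 − 0.0204 = 0.0558
F = 13984.9 · e^(0.0558 × 14/12) = 13984.9 × 1.06726575 = 14925.6048
Value of long forward = (F − K)·e^(−rT) = (14925.6048 − 14521.5) · e^(−0.0762·14/12)
= 404.1048 × 0.91493706 = 369.73
Short position value = −(long value) = -369.73

-369.73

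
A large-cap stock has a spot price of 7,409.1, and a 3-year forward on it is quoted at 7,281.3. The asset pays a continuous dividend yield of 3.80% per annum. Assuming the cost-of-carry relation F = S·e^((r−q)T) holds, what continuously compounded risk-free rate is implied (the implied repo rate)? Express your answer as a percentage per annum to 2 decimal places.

3.22%

From F = S·e^((r−q)T): (r − q) = ln(F/S)/T
ln(7281.3/7409.1) = ln(0.982751) = -0.017399
(r − q) = -0.017399 / (3) = -0.005800
r = ln(F/S)/T + q = -0.005800 + 0.0380 = 0.032200
r = 3.22%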